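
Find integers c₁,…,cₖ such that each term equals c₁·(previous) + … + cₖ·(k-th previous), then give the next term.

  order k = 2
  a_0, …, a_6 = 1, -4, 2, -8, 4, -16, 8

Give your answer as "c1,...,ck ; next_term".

0,2 ; -32

  a_2 = 0·-4 + 2·1 = 2
  a_3 = 0·2 + 2·-4 = -8
  a_4 = 0·-8 + 2·2 = 4
  a_5 = 0·4 + 2·-8 = -16
  a_6 = 0·-16 + 2·4 = 8
  a_7 = 0·8 + 2·-16 = -32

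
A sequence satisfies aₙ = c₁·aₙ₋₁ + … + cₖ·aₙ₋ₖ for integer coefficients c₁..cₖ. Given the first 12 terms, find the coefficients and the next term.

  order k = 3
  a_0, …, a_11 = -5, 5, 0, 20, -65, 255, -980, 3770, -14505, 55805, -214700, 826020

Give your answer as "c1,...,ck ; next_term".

  a_3 = -3·0 + 3·5 + -1·-5 = 20
  a_4 = -3·20 + 3·0 + -1·5 = -65
  a_5 = -3·-65 + 3·20 + -1·0 = 255
  a_6 = -3·255 + 3·-65 + -1·20 = -980
  a_7 = -3·-980 + 3·255 + -1·-65 = 3770
  a_8 = -3·3770 + 3·-980 + -1·255 = -14505
  a_9 = -3·-14505 + 3·3770 + -1·-980 = 55805
  a_10 = -3·55805 + 3·-14505 + -1·3770 = -214700
  a_11 = -3·-214700 + 3·55805 + -1·-14505 = 826020
  a_12 = -3·826020 + 3·-214700 + -1·55805 = -3177965

-3,3,-1 ; -3177965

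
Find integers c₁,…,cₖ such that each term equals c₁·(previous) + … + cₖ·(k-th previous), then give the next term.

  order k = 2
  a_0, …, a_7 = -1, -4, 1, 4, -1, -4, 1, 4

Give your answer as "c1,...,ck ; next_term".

  a_2 = 0·-4 + -1·-1 = 1
  a_3 = 0·1 + -1·-4 = 4
  a_4 = 0·4 + -1·1 = -1
  a_5 = 0·-1 + -1·4 = -4
  a_6 = 0·-4 + -1·-1 = 1
  a_7 = 0·1 + -1·-4 = 4
  a_8 = 0·4 + -1·1 = -1

0,-1 ; -1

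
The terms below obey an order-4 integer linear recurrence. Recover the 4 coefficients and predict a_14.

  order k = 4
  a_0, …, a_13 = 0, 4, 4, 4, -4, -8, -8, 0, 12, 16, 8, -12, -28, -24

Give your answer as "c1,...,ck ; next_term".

0,0,-1,-1 ; 4

  a_4 = 0·4 + 0·4 + -1·4 + -1·0 = -4
  a_5 = 0·-4 + 0·4 + -1·4 + -1·4 = -8
  a_6 = 0·-8 + 0·-4 + -1·4 + -1·4 = -8
  a_7 = 0·-8 + 0·-8 + -1·-4 + -1·4 = 0
  a_8 = 0·0 + 0·-8 + -1·-8 + -1·-4 = 12
  a_9 = 0·12 + 0·0 + -1·-8 + -1·-8 = 16
  a_10 = 0·16 + 0·12 + -1·0 + -1·-8 = 8
  a_11 = 0·8 + 0·16 + -1·12 + -1·0 = -12
  a_12 = 0·-12 + 0·8 + -1·16 + -1·12 = -28
  a_13 = 0·-28 + 0·-12 + -1·8 + -1·16 = -24
  a_14 = 0·-24 + 0·-28 + -1·-12 + -1·8 = 4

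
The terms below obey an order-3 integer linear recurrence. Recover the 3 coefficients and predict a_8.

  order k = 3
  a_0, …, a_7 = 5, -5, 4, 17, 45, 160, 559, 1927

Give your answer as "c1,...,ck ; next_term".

3,1,2 ; 6660

  a_3 = 3·4 + 1·-5 + 2·5 = 17
  a_4 = 3·17 + 1·4 + 2·-5 = 45
  a_5 = 3·45 + 1·17 + 2·4 = 160
  a_6 = 3·160 + 1·45 + 2·17 = 559
  a_7 = 3·559 + 1·160 + 2·45 = 1927
  a_8 = 3·1927 + 1·559 + 2·160 = 6660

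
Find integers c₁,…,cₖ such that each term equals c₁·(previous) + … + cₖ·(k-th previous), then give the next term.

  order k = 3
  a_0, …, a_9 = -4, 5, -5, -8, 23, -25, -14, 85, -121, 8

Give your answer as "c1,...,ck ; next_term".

  a_3 = -1·-5 + -1·5 + 2·-4 = -8
  a_4 = -1·-8 + -1·-5 + 2·5 = 23
  a_5 = -1·23 + -1·-8 + 2·-5 = -25
  a_6 = -1·-25 + -1·23 + 2·-8 = -14
  a_7 = -1·-14 + -1·-25 + 2·23 = 85
  a_8 = -1·85 + -1·-14 + 2·-25 = -121
  a_9 = -1·-121 + -1·85 + 2·-14 = 8
  a_10 = -1·8 + -1·-121 + 2·85 = 283

-1,-1,2 ; 283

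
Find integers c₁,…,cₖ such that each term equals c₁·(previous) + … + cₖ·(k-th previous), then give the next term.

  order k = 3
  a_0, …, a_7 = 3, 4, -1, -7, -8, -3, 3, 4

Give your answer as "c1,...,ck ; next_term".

2,-2,1 ; -1

  a_3 = 2·-1 + -2·4 + 1·3 = -7
  a_4 = 2·-7 + -2·-1 + 1·4 = -8
  a_5 = 2·-8 + -2·-7 + 1·-1 = -3
  a_6 = 2·-3 + -2·-8 + 1·-7 = 3
  a_7 = 2·3 + -2·-3 + 1·-8 = 4
  a_8 = 2·4 + -2·3 + 1·-3 = -1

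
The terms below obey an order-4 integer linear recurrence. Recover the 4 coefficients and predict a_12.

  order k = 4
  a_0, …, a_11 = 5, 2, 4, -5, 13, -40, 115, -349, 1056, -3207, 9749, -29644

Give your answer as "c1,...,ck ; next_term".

-3,1,2,-2 ; 90155

  a_4 = -3·-5 + 1·4 + 2·2 + -2·5 = 13
  a_5 = -3·13 + 1·-5 + 2·4 + -2·2 = -40
  a_6 = -3·-40 + 1·13 + 2·-5 + -2·4 = 115
  a_7 = -3·115 + 1·-40 + 2·13 + -2·-5 = -349
  a_8 = -3·-349 + 1·115 + 2·-40 + -2·13 = 1056
  a_9 = -3·1056 + 1·-349 + 2·115 + -2·-40 = -3207
  a_10 = -3·-3207 + 1·1056 + 2·-349 + -2·115 = 9749
  a_11 = -3·9749 + 1·-3207 + 2·1056 + -2·-349 = -29644
  a_12 = -3·-29644 + 1·9749 + 2·-3207 + -2·1056 = 90155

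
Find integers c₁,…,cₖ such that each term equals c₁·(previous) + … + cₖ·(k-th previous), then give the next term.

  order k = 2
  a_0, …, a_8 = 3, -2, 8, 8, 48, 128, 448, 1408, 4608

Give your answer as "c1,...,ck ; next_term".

  a_2 = 2·-2 + 4·3 = 8
  a_3 = 2·8 + 4·-2 = 8
  a_4 = 2·8 + 4·8 = 48
  a_5 = 2·48 + 4·8 = 128
  a_6 = 2·128 + 4·48 = 448
  a_7 = 2·448 + 4·128 = 1408
  a_8 = 2·1408 + 4·448 = 4608
  a_9 = 2·4608 + 4·1408 = 14848

2,4 ; 14848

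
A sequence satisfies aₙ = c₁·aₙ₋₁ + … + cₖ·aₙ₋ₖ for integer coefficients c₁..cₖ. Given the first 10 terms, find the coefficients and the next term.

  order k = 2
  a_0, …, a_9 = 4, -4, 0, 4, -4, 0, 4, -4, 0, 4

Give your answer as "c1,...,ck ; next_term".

-1,-1 ; -4

  a_2 = -1·-4 + -1·4 = 0
  a_3 = -1·0 + -1·-4 = 4
  a_4 = -1·4 + -1·0 = -4
  a_5 = -1·-4 + -1·4 = 0
  a_6 = -1·0 + -1·-4 = 4
  a_7 = -1·4 + -1·0 = -4
  a_8 = -1·-4 + -1·4 = 0
  a_9 = -1·0 + -1·-4 = 4
  a_10 = -1·4 + -1·0 = -4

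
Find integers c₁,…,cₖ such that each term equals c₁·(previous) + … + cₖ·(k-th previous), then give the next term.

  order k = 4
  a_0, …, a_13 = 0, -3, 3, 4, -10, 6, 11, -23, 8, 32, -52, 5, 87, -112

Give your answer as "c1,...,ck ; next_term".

  a_4 = -1·4 + -1·3 + 1·-3 + 1·0 = -10
  a_5 = -1·-10 + -1·4 + 1·3 + 1·-3 = 6
  a_6 = -1·6 + -1·-10 + 1·4 + 1·3 = 11
  a_7 = -1·11 + -1·6 + 1·-10 + 1·4 = -23
  a_8 = -1·-23 + -1·11 + 1·6 + 1·-10 = 8
  a_9 = -1·8 + -1·-23 + 1·11 + 1·6 = 32
  a_10 = -1·32 + -1·8 + 1·-23 + 1·11 = -52
  a_11 = -1·-52 + -1·32 + 1·8 + 1·-23 = 5
  a_12 = -1·5 + -1·-52 + 1·32 + 1·8 = 87
  a_13 = -1·87 + -1·5 + 1·-52 + 1·32 = -112
  a_14 = -1·-112 + -1·87 + 1·5 + 1·-52 = -22

-1,-1,1,1 ; -22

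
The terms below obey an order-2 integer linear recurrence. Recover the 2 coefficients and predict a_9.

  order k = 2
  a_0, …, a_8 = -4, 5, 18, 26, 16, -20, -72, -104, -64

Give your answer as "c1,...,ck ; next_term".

2,-2 ; 80

  a_2 = 2·5 + -2·-4 = 18
  a_3 = 2·18 + -2·5 = 26
  a_4 = 2·26 + -2·18 = 16
  a_5 = 2·16 + -2·26 = -20
  a_6 = 2·-20 + -2·16 = -72
  a_7 = 2·-72 + -2·-20 = -104
  a_8 = 2·-104 + -2·-72 = -64
  a_9 = 2·-64 + -2·-104 = 80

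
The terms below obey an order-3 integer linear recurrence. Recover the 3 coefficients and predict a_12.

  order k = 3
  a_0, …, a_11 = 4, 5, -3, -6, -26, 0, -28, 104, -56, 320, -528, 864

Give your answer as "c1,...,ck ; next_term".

0,2,-4 ; -2336

  a_3 = 0·-3 + 2·5 + -4·4 = -6
  a_4 = 0·-6 + 2·-3 + -4·5 = -26
  a_5 = 0·-26 + 2·-6 + -4·-3 = 0
  a_6 = 0·0 + 2·-26 + -4·-6 = -28
  a_7 = 0·-28 + 2·0 + -4·-26 = 104
  a_8 = 0·104 + 2·-28 + -4·0 = -56
  a_9 = 0·-56 + 2·104 + -4·-28 = 320
  a_10 = 0·320 + 2·-56 + -4·104 = -528
  a_11 = 0·-528 + 2·320 + -4·-56 = 864
  a_12 = 0·864 + 2·-528 + -4·320 = -2336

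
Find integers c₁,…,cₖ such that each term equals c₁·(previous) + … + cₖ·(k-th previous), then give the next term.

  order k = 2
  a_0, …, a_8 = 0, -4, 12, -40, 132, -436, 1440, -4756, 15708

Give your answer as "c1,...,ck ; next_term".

  a_2 = -3·-4 + 1·0 = 12
  a_3 = -3·12 + 1·-4 = -40
  a_4 = -3·-40 + 1·12 = 132
  a_5 = -3·132 + 1·-40 = -436
  a_6 = -3·-436 + 1·132 = 1440
  a_7 = -3·1440 + 1·-436 = -4756
  a_8 = -3·-4756 + 1·1440 = 15708
  a_9 = -3·15708 + 1·-4756 = -51880

-3,1 ; -51880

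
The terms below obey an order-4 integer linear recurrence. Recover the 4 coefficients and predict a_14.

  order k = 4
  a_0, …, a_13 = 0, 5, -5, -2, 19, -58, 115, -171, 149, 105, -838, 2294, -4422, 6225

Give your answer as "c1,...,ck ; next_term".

  a_4 = -2·-2 + 0·-5 + 3·5 + -1·0 = 19
  a_5 = -2·19 + 0·-2 + 3·-5 + -1·5 = -58
  a_6 = -2·-58 + 0·19 + 3·-2 + -1·-5 = 115
  a_7 = -2·115 + 0·-58 + 3·19 + -1·-2 = -171
  a_8 = -2·-171 + 0·115 + 3·-58 + -1·19 = 149
  a_9 = -2·149 + 0·-171 + 3·115 + -1·-58 = 105
  a_10 = -2·105 + 0·149 + 3·-171 + -1·115 = -838
  a_11 = -2·-838 + 0·105 + 3·149 + -1·-171 = 2294
  a_12 = -2·2294 + 0·-838 + 3·105 + -1·149 = -4422
  a_13 = -2·-4422 + 0·2294 + 3·-838 + -1·105 = 6225
  a_14 = -2·6225 + 0·-4422 + 3·2294 + -1·-838 = -4730

-2,0,3,-1 ; -4730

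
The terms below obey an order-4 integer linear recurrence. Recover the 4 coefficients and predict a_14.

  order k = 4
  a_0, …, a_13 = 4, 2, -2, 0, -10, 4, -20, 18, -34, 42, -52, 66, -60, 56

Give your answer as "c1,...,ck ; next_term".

-1,2,1,-2 ; -6

  a_4 = -1·0 + 2·-2 + 1·2 + -2·4 = -10
  a_5 = -1·-10 + 2·0 + 1·-2 + -2·2 = 4
  a_6 = -1·4 + 2·-10 + 1·0 + -2·-2 = -20
  a_7 = -1·-20 + 2·4 + 1·-10 + -2·0 = 18
  a_8 = -1·18 + 2·-20 + 1·4 + -2·-10 = -34
  a_9 = -1·-34 + 2·18 + 1·-20 + -2·4 = 42
  a_10 = -1·42 + 2·-34 + 1·18 + -2·-20 = -52
  a_11 = -1·-52 + 2·42 + 1·-34 + -2·18 = 66
  a_12 = -1·66 + 2·-52 + 1·42 + -2·-34 = -60
  a_13 = -1·-60 + 2·66 + 1·-52 + -2·42 = 56
  a_14 = -1·56 + 2·-60 + 1·66 + -2·-52 = -6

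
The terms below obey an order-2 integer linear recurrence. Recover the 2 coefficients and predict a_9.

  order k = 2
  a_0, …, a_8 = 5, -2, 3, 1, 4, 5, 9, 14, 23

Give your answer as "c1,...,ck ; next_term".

1,1 ; 37

  a_2 = 1·-2 + 1·5 = 3
  a_3 = 1·3 + 1·-2 = 1
  a_4 = 1·1 + 1·3 = 4
  a_5 = 1·4 + 1·1 = 5
  a_6 = 1·5 + 1·4 = 9
  a_7 = 1·9 + 1·5 = 14
  a_8 = 1·14 + 1·9 = 23
  a_9 = 1·23 + 1·14 = 37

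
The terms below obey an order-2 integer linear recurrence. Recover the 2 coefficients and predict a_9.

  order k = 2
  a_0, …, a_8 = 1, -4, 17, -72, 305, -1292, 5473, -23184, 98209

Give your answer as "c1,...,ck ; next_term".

-4,1 ; -416020

  a_2 = -4·-4 + 1·1 = 17
  a_3 = -4·17 + 1·-4 = -72
  a_4 = -4·-72 + 1·17 = 305
  a_5 = -4·305 + 1·-72 = -1292
  a_6 = -4·-1292 + 1·305 = 5473
  a_7 = -4·5473 + 1·-1292 = -23184
  a_8 = -4·-23184 + 1·5473 = 98209
  a_9 = -4·98209 + 1·-23184 = -416020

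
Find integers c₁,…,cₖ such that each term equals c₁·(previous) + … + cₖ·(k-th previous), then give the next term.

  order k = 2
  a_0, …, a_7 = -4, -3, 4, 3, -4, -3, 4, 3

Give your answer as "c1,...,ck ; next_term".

0,-1 ; -4

  a_2 = 0·-3 + -1·-4 = 4
  a_3 = 0·4 + -1·-3 = 3
  a_4 = 0·3 + -1·4 = -4
  a_5 = 0·-4 + -1·3 = -3
  a_6 = 0·-3 + -1·-4 = 4
  a_7 = 0·4 + -1·-3 = 3
  a_8 = 0·3 + -1·4 = -4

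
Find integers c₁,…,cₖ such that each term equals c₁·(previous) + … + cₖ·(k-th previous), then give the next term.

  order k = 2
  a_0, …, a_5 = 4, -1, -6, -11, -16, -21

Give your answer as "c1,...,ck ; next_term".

2,-1 ; -26

  a_2 = 2·-1 + -1·4 = -6
  a_3 = 2·-6 + -1·-1 = -11
  a_4 = 2·-11 + -1·-6 = -16
  a_5 = 2·-16 + -1·-11 = -21
  a_6 = 2·-21 + -1·-16 = -26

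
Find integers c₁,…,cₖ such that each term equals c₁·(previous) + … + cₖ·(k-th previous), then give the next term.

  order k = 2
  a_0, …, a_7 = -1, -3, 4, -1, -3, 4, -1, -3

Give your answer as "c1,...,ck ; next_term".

  a_2 = -1·-3 + -1·-1 = 4
  a_3 = -1·4 + -1·-3 = -1
  a_4 = -1·-1 + -1·4 = -3
  a_5 = -1·-3 + -1·-1 = 4
  a_6 = -1·4 + -1·-3 = -1
  a_7 = -1·-1 + -1·4 = -3
  a_8 = -1·-3 + -1·-1 = 4

-1,-1 ; 4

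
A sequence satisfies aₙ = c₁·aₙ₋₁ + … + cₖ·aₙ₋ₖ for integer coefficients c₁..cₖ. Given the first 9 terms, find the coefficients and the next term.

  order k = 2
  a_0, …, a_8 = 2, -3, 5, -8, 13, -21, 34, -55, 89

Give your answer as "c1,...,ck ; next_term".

-1,1 ; -144

  a_2 = -1·-3 + 1·2 = 5
  a_3 = -1·5 + 1·-3 = -8
  a_4 = -1·-8 + 1·5 = 13
  a_5 = -1·13 + 1·-8 = -21
  a_6 = -1·-21 + 1·13 = 34
  a_7 = -1·34 + 1·-21 = -55
  a_8 = -1·-55 + 1·34 = 89
  a_9 = -1·89 + 1·-55 = -144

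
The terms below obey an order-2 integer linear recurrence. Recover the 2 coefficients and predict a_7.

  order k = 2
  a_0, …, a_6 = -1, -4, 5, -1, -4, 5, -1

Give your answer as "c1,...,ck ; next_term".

  a_2 = -1·-4 + -1·-1 = 5
  a_3 = -1·5 + -1·-4 = -1
  a_4 = -1·-1 + -1·5 = -4
  a_5 = -1·-4 + -1·-1 = 5
  a_6 = -1·5 + -1·-4 = -1
  a_7 = -1·-1 + -1·5 = -4

-1,-1 ; -4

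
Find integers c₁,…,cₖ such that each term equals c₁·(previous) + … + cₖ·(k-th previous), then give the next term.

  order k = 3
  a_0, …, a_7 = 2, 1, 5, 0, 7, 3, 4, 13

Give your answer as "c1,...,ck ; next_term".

-1,1,2 ; -3

  a_3 = -1·5 + 1·1 + 2·2 = 0
  a_4 = -1·0 + 1·5 + 2·1 = 7
  a_5 = -1·7 + 1·0 + 2·5 = 3
  a_6 = -1·3 + 1·7 + 2·0 = 4
  a_7 = -1·4 + 1·3 + 2·7 = 13
  a_8 = -1·13 + 1·4 + 2·3 = -3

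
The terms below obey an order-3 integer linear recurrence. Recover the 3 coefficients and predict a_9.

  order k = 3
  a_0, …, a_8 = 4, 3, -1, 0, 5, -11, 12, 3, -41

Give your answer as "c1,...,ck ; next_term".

-2,-2,1 ; 88

  a_3 = -2·-1 + -2·3 + 1·4 = 0
  a_4 = -2·0 + -2·-1 + 1·3 = 5
  a_5 = -2·5 + -2·0 + 1·-1 = -11
  a_6 = -2·-11 + -2·5 + 1·0 = 12
  a_7 = -2·12 + -2·-11 + 1·5 = 3
  a_8 = -2·3 + -2·12 + 1·-11 = -41
  a_9 = -2·-41 + -2·3 + 1·12 = 88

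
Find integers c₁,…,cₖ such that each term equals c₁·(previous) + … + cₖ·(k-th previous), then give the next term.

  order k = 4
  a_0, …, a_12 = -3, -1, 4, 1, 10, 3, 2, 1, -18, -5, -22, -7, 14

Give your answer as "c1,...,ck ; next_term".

  a_4 = 0·1 + 1·4 + 0·-1 + -2·-3 = 10
  a_5 = 0·10 + 1·1 + 0·4 + -2·-1 = 3
  a_6 = 0·3 + 1·10 + 0·1 + -2·4 = 2
  a_7 = 0·2 + 1·3 + 0·10 + -2·1 = 1
  a_8 = 0·1 + 1·2 + 0·3 + -2·10 = -18
  a_9 = 0·-18 + 1·1 + 0·2 + -2·3 = -5
  a_10 = 0·-5 + 1·-18 + 0·1 + -2·2 = -22
  a_11 = 0·-22 + 1·-5 + 0·-18 + -2·1 = -7
  a_12 = 0·-7 + 1·-22 + 0·-5 + -2·-18 = 14
  a_13 = 0·14 + 1·-7 + 0·-22 + -2·-5 = 3

0,1,0,-2 ; 3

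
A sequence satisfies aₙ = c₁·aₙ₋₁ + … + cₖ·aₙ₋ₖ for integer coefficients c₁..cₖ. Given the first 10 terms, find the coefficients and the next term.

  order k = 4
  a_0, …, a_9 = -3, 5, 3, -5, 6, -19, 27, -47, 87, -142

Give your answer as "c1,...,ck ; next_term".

  a_4 = -1·-5 + 1·3 + -1·5 + -1·-3 = 6
  a_5 = -1·6 + 1·-5 + -1·3 + -1·5 = -19
  a_6 = -1·-19 + 1·6 + -1·-5 + -1·3 = 27
  a_7 = -1·27 + 1·-19 + -1·6 + -1·-5 = -47
  a_8 = -1·-47 + 1·27 + -1·-19 + -1·6 = 87
  a_9 = -1·87 + 1·-47 + -1·27 + -1·-19 = -142
  a_10 = -1·-142 + 1·87 + -1·-47 + -1·27 = 249

-1,1,-1,-1 ; 249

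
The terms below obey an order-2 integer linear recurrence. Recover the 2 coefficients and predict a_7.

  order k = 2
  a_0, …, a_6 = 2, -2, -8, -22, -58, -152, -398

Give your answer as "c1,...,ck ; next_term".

  a_2 = 3·-2 + -1·2 = -8
  a_3 = 3·-8 + -1·-2 = -22
  a_4 = 3·-22 + -1·-8 = -58
  a_5 = 3·-58 + -1·-22 = -152
  a_6 = 3·-152 + -1·-58 = -398
  a_7 = 3·-398 + -1·-152 = -1042

3,-1 ; -1042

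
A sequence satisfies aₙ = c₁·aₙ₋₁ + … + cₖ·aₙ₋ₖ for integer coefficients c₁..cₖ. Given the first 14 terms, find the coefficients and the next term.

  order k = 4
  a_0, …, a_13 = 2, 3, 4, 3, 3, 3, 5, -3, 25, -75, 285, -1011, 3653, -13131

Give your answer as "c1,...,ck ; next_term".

-3,2,0,2 ; 47269

  a_4 = -3·3 + 2·4 + 0·3 + 2·2 = 3
  a_5 = -3·3 + 2·3 + 0·4 + 2·3 = 3
  a_6 = -3·3 + 2·3 + 0·3 + 2·4 = 5
  a_7 = -3·5 + 2·3 + 0·3 + 2·3 = -3
  a_8 = -3·-3 + 2·5 + 0·3 + 2·3 = 25
  a_9 = -3·25 + 2·-3 + 0·5 + 2·3 = -75
  a_10 = -3·-75 + 2·25 + 0·-3 + 2·5 = 285
  a_11 = -3·285 + 2·-75 + 0·25 + 2·-3 = -1011
  a_12 = -3·-1011 + 2·285 + 0·-75 + 2·25 = 3653
  a_13 = -3·3653 + 2·-1011 + 0·285 + 2·-75 = -13131
  a_14 = -3·-13131 + 2·3653 + 0·-1011 + 2·285 = 47269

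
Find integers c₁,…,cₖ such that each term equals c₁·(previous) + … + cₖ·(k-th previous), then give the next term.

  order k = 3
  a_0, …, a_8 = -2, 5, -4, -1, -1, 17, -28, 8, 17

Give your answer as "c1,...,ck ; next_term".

  a_3 = -2·-4 + -3·5 + -3·-2 = -1
  a_4 = -2·-1 + -3·-4 + -3·5 = -1
  a_5 = -2·-1 + -3·-1 + -3·-4 = 17
  a_6 = -2·17 + -3·-1 + -3·-1 = -28
  a_7 = -2·-28 + -3·17 + -3·-1 = 8
  a_8 = -2·8 + -3·-28 + -3·17 = 17
  a_9 = -2·17 + -3·8 + -3·-28 = 26

-2,-3,-3 ; 26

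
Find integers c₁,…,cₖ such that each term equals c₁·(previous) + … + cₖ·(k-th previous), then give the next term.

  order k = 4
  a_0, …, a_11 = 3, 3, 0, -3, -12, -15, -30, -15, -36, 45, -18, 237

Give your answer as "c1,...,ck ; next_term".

  a_4 = 0·-3 + 3·0 + -2·3 + -2·3 = -12
  a_5 = 0·-12 + 3·-3 + -2·0 + -2·3 = -15
  a_6 = 0·-15 + 3·-12 + -2·-3 + -2·0 = -30
  a_7 = 0·-30 + 3·-15 + -2·-12 + -2·-3 = -15
  a_8 = 0·-15 + 3·-30 + -2·-15 + -2·-12 = -36
  a_9 = 0·-36 + 3·-15 + -2·-30 + -2·-15 = 45
  a_10 = 0·45 + 3·-36 + -2·-15 + -2·-30 = -18
  a_11 = 0·-18 + 3·45 + -2·-36 + -2·-15 = 237
  a_12 = 0·237 + 3·-18 + -2·45 + -2·-36 = -72

0,3,-2,-2 ; -72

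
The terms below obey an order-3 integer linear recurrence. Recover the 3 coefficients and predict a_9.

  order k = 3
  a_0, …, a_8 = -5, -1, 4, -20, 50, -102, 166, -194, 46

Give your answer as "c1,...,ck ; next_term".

  a_3 = -3·4 + -2·-1 + 2·-5 = -20
  a_4 = -3·-20 + -2·4 + 2·-1 = 50
  a_5 = -3·50 + -2·-20 + 2·4 = -102
  a_6 = -3·-102 + -2·50 + 2·-20 = 166
  a_7 = -3·166 + -2·-102 + 2·50 = -194
  a_8 = -3·-194 + -2·166 + 2·-102 = 46
  a_9 = -3·46 + -2·-194 + 2·166 = 582

-3,-2,2 ; 582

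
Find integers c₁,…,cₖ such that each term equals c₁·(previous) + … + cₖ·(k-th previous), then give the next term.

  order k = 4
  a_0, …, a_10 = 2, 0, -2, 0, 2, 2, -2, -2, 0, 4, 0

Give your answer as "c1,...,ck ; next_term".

  a_4 = 0·0 + 0·-2 + -1·0 + 1·2 = 2
  a_5 = 0·2 + 0·0 + -1·-2 + 1·0 = 2
  a_6 = 0·2 + 0·2 + -1·0 + 1·-2 = -2
  a_7 = 0·-2 + 0·2 + -1·2 + 1·0 = -2
  a_8 = 0·-2 + 0·-2 + -1·2 + 1·2 = 0
  a_9 = 0·0 + 0·-2 + -1·-2 + 1·2 = 4
  a_10 = 0·4 + 0·0 + -1·-2 + 1·-2 = 0
  a_11 = 0·0 + 0·4 + -1·0 + 1·-2 = -2

0,0,-1,1 ; -2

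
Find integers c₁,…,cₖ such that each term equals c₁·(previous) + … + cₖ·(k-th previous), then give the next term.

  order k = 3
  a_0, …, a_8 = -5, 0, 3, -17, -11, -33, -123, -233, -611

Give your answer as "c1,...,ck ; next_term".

  a_3 = 1·3 + 2·0 + 4·-5 = -17
  a_4 = 1·-17 + 2·3 + 4·0 = -11
  a_5 = 1·-11 + 2·-17 + 4·3 = -33
  a_6 = 1·-33 + 2·-11 + 4·-17 = -123
  a_7 = 1·-123 + 2·-33 + 4·-11 = -233
  a_8 = 1·-233 + 2·-123 + 4·-33 = -611
  a_9 = 1·-611 + 2·-233 + 4·-123 = -1569

1,2,4 ; -1569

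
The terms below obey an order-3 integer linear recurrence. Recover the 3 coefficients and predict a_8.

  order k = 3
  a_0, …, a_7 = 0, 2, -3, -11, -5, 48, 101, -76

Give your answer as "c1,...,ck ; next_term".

  a_3 = 1·-3 + -4·2 + -3·0 = -11
  a_4 = 1·-11 + -4·-3 + -3·2 = -5
  a_5 = 1·-5 + -4·-11 + -3·-3 = 48
  a_6 = 1·48 + -4·-5 + -3·-11 = 101
  a_7 = 1·101 + -4·48 + -3·-5 = -76
  a_8 = 1·-76 + -4·101 + -3·48 = -624

1,-4,-3 ; -624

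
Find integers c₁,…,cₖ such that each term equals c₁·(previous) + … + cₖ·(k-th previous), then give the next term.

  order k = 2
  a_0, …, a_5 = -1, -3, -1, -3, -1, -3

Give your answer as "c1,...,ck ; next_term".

  a_2 = 0·-3 + 1·-1 = -1
  a_3 = 0·-1 + 1·-3 = -3
  a_4 = 0·-3 + 1·-1 = -1
  a_5 = 0·-1 + 1·-3 = -3
  a_6 = 0·-3 + 1·-1 = -1

0,1 ; -1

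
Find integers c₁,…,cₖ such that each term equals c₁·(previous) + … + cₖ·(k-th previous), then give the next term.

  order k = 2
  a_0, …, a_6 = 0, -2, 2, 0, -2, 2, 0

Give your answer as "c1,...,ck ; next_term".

-1,-1 ; -2

  a_2 = -1·-2 + -1·0 = 2
  a_3 = -1·2 + -1·-2 = 0
  a_4 = -1·0 + -1·2 = -2
  a_5 = -1·-2 + -1·0 = 2
  a_6 = -1·2 + -1·-2 = 0
  a_7 = -1·0 + -1·2 = -2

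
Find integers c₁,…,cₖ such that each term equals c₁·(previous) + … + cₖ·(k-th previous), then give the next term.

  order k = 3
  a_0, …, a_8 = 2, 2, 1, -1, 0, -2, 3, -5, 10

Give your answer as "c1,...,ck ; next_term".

-1,1,-1 ; -18

  a_3 = -1·1 + 1·2 + -1·2 = -1
  a_4 = -1·-1 + 1·1 + -1·2 = 0
  a_5 = -1·0 + 1·-1 + -1·1 = -2
  a_6 = -1·-2 + 1·0 + -1·-1 = 3
  a_7 = -1·3 + 1·-2 + -1·0 = -5
  a_8 = -1·-5 + 1·3 + -1·-2 = 10
  a_9 = -1·10 + 1·-5 + -1·3 = -18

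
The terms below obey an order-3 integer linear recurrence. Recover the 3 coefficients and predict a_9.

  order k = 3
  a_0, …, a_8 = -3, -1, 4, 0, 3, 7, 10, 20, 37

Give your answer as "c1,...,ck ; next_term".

1,1,1 ; 67

  a_3 = 1·4 + 1·-1 + 1·-3 = 0
  a_4 = 1·0 + 1·4 + 1·-1 = 3
  a_5 = 1·3 + 1·0 + 1·4 = 7
  a_6 = 1·7 + 1·3 + 1·0 = 10
  a_7 = 1·10 + 1·7 + 1·3 = 20
  a_8 = 1·20 + 1·10 + 1·7 = 37
  a_9 = 1·37 + 1·20 + 1·10 = 67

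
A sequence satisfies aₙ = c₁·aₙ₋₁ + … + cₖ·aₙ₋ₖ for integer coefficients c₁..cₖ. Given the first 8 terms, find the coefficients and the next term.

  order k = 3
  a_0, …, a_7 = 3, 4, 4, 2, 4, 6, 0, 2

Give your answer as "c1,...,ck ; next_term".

  a_3 = 0·4 + -1·4 + 2·3 = 2
  a_4 = 0·2 + -1·4 + 2·4 = 4
  a_5 = 0·4 + -1·2 + 2·4 = 6
  a_6 = 0·6 + -1·4 + 2·2 = 0
  a_7 = 0·0 + -1·6 + 2·4 = 2
  a_8 = 0·2 + -1·0 + 2·6 = 12

0,-1,2 ; 12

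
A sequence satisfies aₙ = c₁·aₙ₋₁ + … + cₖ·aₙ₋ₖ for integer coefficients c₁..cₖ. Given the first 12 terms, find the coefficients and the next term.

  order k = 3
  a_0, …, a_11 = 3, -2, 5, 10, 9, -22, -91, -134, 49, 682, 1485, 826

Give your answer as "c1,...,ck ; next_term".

2,-3,-2 ; -4167

  a_3 = 2·5 + -3·-2 + -2·3 = 10
  a_4 = 2·10 + -3·5 + -2·-2 = 9
  a_5 = 2·9 + -3·10 + -2·5 = -22
  a_6 = 2·-22 + -3·9 + -2·10 = -91
  a_7 = 2·-91 + -3·-22 + -2·9 = -134
  a_8 = 2·-134 + -3·-91 + -2·-22 = 49
  a_9 = 2·49 + -3·-134 + -2·-91 = 682
  a_10 = 2·682 + -3·49 + -2·-134 = 1485
  a_11 = 2·1485 + -3·682 + -2·49 = 826
  a_12 = 2·826 + -3·1485 + -2·682 = -4167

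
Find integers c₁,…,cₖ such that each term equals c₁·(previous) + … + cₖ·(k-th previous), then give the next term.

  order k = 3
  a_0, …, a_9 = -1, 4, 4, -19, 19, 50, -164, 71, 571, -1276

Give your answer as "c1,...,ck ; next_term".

-1,-3,3 ; -224

  a_3 = -1·4 + -3·4 + 3·-1 = -19
  a_4 = -1·-19 + -3·4 + 3·4 = 19
  a_5 = -1·19 + -3·-19 + 3·4 = 50
  a_6 = -1·50 + -3·19 + 3·-19 = -164
  a_7 = -1·-164 + -3·50 + 3·19 = 71
  a_8 = -1·71 + -3·-164 + 3·50 = 571
  a_9 = -1·571 + -3·71 + 3·-164 = -1276
  a_10 = -1·-1276 + -3·571 + 3·71 = -224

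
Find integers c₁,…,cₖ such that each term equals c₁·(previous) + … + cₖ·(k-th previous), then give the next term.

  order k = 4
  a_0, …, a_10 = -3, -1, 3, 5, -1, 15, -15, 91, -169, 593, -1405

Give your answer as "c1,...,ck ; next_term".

-1,4,-1,3 ; 4219

  a_4 = -1·5 + 4·3 + -1·-1 + 3·-3 = -1
  a_5 = -1·-1 + 4·5 + -1·3 + 3·-1 = 15
  a_6 = -1·15 + 4·-1 + -1·5 + 3·3 = -15
  a_7 = -1·-15 + 4·15 + -1·-1 + 3·5 = 91
  a_8 = -1·91 + 4·-15 + -1·15 + 3·-1 = -169
  a_9 = -1·-169 + 4·91 + -1·-15 + 3·15 = 593
  a_10 = -1·593 + 4·-169 + -1·91 + 3·-15 = -1405
  a_11 = -1·-1405 + 4·593 + -1·-169 + 3·91 = 4219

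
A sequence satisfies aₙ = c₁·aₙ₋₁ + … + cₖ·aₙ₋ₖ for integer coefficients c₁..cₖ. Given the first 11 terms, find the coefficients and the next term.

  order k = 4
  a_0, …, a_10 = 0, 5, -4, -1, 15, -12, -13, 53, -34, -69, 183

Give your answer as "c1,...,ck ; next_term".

  a_4 = -1·-1 + -1·-4 + 2·5 + 2·0 = 15
  a_5 = -1·15 + -1·-1 + 2·-4 + 2·5 = -12
  a_6 = -1·-12 + -1·15 + 2·-1 + 2·-4 = -13
  a_7 = -1·-13 + -1·-12 + 2·15 + 2·-1 = 53
  a_8 = -1·53 + -1·-13 + 2·-12 + 2·15 = -34
  a_9 = -1·-34 + -1·53 + 2·-13 + 2·-12 = -69
  a_10 = -1·-69 + -1·-34 + 2·53 + 2·-13 = 183
  a_11 = -1·183 + -1·-69 + 2·-34 + 2·53 = -76

-1,-1,2,2 ; -76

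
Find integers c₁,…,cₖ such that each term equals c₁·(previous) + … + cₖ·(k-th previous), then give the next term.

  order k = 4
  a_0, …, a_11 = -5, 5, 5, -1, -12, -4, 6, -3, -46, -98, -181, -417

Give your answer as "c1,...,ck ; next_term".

2,0,1,3 ; -1070

  a_4 = 2·-1 + 0·5 + 1·5 + 3·-5 = -12
  a_5 = 2·-12 + 0·-1 + 1·5 + 3·5 = -4
  a_6 = 2·-4 + 0·-12 + 1·-1 + 3·5 = 6
  a_7 = 2·6 + 0·-4 + 1·-12 + 3·-1 = -3
  a_8 = 2·-3 + 0·6 + 1·-4 + 3·-12 = -46
  a_9 = 2·-46 + 0·-3 + 1·6 + 3·-4 = -98
  a_10 = 2·-98 + 0·-46 + 1·-3 + 3·6 = -181
  a_11 = 2·-181 + 0·-98 + 1·-46 + 3·-3 = -417
  a_12 = 2·-417 + 0·-181 + 1·-98 + 3·-46 = -1070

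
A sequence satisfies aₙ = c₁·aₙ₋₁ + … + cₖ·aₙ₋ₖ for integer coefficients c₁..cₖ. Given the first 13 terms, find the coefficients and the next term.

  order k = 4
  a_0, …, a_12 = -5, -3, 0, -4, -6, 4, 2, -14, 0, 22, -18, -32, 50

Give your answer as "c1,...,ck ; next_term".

-1,-1,0,2 ; 26

  a_4 = -1·-4 + -1·0 + 0·-3 + 2·-5 = -6
  a_5 = -1·-6 + -1·-4 + 0·0 + 2·-3 = 4
  a_6 = -1·4 + -1·-6 + 0·-4 + 2·0 = 2
  a_7 = -1·2 + -1·4 + 0·-6 + 2·-4 = -14
  a_8 = -1·-14 + -1·2 + 0·4 + 2·-6 = 0
  a_9 = -1·0 + -1·-14 + 0·2 + 2·4 = 22
  a_10 = -1·22 + -1·0 + 0·-14 + 2·2 = -18
  a_11 = -1·-18 + -1·22 + 0·0 + 2·-14 = -32
  a_12 = -1·-32 + -1·-18 + 0·22 + 2·0 = 50
  a_13 = -1·50 + -1·-32 + 0·-18 + 2·22 = 26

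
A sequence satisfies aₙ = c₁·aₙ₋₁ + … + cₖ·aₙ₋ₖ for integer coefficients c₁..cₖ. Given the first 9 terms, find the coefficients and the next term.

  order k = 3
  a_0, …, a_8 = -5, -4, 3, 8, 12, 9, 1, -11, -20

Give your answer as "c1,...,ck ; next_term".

1,0,-1 ; -21

  a_3 = 1·3 + 0·-4 + -1·-5 = 8
  a_4 = 1·8 + 0·3 + -1·-4 = 12
  a_5 = 1·12 + 0·8 + -1·3 = 9
  a_6 = 1·9 + 0·12 + -1·8 = 1
  a_7 = 1·1 + 0·9 + -1·12 = -11
  a_8 = 1·-11 + 0·1 + -1·9 = -20
  a_9 = 1·-20 + 0·-11 + -1·1 = -21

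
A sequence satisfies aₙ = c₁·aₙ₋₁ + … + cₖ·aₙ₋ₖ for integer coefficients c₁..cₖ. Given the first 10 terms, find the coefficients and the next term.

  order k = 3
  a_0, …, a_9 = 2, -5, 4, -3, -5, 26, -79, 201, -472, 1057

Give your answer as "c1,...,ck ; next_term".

-3,-1,2 ; -2297

  a_3 = -3·4 + -1·-5 + 2·2 = -3
  a_4 = -3·-3 + -1·4 + 2·-5 = -5
  a_5 = -3·-5 + -1·-3 + 2·4 = 26
  a_6 = -3·26 + -1·-5 + 2·-3 = -79
  a_7 = -3·-79 + -1·26 + 2·-5 = 201
  a_8 = -3·201 + -1·-79 + 2·26 = -472
  a_9 = -3·-472 + -1·201 + 2·-79 = 1057
  a_10 = -3·1057 + -1·-472 + 2·201 = -2297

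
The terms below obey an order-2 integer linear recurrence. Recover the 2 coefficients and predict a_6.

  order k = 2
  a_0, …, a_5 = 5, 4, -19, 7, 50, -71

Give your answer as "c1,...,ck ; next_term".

-1,-3 ; -79

  a_2 = -1·4 + -3·5 = -19
  a_3 = -1·-19 + -3·4 = 7
  a_4 = -1·7 + -3·-19 = 50
  a_5 = -1·50 + -3·7 = -71
  a_6 = -1·-71 + -3·50 = -79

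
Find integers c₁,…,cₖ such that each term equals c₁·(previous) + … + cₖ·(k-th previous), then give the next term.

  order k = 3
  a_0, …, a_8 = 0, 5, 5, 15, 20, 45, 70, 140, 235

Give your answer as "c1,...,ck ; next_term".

1,2,-1 ; 445

  a_3 = 1·5 + 2·5 + -1·0 = 15
  a_4 = 1·15 + 2·5 + -1·5 = 20
  a_5 = 1·20 + 2·15 + -1·5 = 45
  a_6 = 1·45 + 2·20 + -1·15 = 70
  a_7 = 1·70 + 2·45 + -1·20 = 140
  a_8 = 1·140 + 2·70 + -1·45 = 235
  a_9 = 1·235 + 2·140 + -1·70 = 445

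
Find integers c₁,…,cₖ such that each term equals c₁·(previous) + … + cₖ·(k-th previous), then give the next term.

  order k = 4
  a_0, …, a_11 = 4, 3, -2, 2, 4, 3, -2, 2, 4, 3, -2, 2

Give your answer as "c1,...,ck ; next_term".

  a_4 = 0·2 + 0·-2 + 0·3 + 1·4 = 4
  a_5 = 0·4 + 0·2 + 0·-2 + 1·3 = 3
  a_6 = 0·3 + 0·4 + 0·2 + 1·-2 = -2
  a_7 = 0·-2 + 0·3 + 0·4 + 1·2 = 2
  a_8 = 0·2 + 0·-2 + 0·3 + 1·4 = 4
  a_9 = 0·4 + 0·2 + 0·-2 + 1·3 = 3
  a_10 = 0·3 + 0·4 + 0·2 + 1·-2 = -2
  a_11 = 0·-2 + 0·3 + 0·4 + 1·2 = 2
  a_12 = 0·2 + 0·-2 + 0·3 + 1·4 = 4

0,0,0,1 ; 4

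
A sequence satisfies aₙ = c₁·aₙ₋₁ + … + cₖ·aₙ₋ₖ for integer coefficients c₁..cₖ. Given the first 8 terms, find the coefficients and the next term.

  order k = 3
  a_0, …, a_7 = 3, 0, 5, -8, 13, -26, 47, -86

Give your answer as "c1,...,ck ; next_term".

  a_3 = -1·5 + 1·0 + -1·3 = -8
  a_4 = -1·-8 + 1·5 + -1·0 = 13
  a_5 = -1·13 + 1·-8 + -1·5 = -26
  a_6 = -1·-26 + 1·13 + -1·-8 = 47
  a_7 = -1·47 + 1·-26 + -1·13 = -86
  a_8 = -1·-86 + 1·47 + -1·-26 = 159

-1,1,-1 ; 159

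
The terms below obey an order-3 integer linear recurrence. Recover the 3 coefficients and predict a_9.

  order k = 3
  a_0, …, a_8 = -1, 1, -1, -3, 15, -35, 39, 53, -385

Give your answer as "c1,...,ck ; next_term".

  a_3 = -3·-1 + -4·1 + 2·-1 = -3
  a_4 = -3·-3 + -4·-1 + 2·1 = 15
  a_5 = -3·15 + -4·-3 + 2·-1 = -35
  a_6 = -3·-35 + -4·15 + 2·-3 = 39
  a_7 = -3·39 + -4·-35 + 2·15 = 53
  a_8 = -3·53 + -4·39 + 2·-35 = -385
  a_9 = -3·-385 + -4·53 + 2·39 = 1021

-3,-4,2 ; 1021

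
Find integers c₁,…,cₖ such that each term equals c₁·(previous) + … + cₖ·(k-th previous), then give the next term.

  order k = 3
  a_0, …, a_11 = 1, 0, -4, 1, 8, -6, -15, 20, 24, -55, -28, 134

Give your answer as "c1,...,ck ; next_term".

0,-2,1 ; 1

  a_3 = 0·-4 + -2·0 + 1·1 = 1
  a_4 = 0·1 + -2·-4 + 1·0 = 8
  a_5 = 0·8 + -2·1 + 1·-4 = -6
  a_6 = 0·-6 + -2·8 + 1·1 = -15
  a_7 = 0·-15 + -2·-6 + 1·8 = 20
  a_8 = 0·20 + -2·-15 + 1·-6 = 24
  a_9 = 0·24 + -2·20 + 1·-15 = -55
  a_10 = 0·-55 + -2·24 + 1·20 = -28
  a_11 = 0·-28 + -2·-55 + 1·24 = 134
  a_12 = 0·134 + -2·-28 + 1·-55 = 1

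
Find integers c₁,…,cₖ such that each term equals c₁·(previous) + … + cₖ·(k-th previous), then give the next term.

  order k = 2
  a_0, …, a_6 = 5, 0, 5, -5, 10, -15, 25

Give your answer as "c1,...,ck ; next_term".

  a_2 = -1·0 + 1·5 = 5
  a_3 = -1·5 + 1·0 = -5
  a_4 = -1·-5 + 1·5 = 10
  a_5 = -1·10 + 1·-5 = -15
  a_6 = -1·-15 + 1·10 = 25
  a_7 = -1·25 + 1·-15 = -40

-1,1 ; -40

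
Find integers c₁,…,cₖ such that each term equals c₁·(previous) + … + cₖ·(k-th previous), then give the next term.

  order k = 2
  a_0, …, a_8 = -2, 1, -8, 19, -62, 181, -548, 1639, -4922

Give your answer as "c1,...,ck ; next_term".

-2,3 ; 14761

  a_2 = -2·1 + 3·-2 = -8
  a_3 = -2·-8 + 3·1 = 19
  a_4 = -2·19 + 3·-8 = -62
  a_5 = -2·-62 + 3·19 = 181
  a_6 = -2·181 + 3·-62 = -548
  a_7 = -2·-548 + 3·181 = 1639
  a_8 = -2·1639 + 3·-548 = -4922
  a_9 = -2·-4922 + 3·1639 = 14761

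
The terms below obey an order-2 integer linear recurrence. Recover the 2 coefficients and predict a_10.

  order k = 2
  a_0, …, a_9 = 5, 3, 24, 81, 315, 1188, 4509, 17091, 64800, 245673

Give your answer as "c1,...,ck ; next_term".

  a_2 = 3·3 + 3·5 = 24
  a_3 = 3·24 + 3·3 = 81
  a_4 = 3·81 + 3·24 = 315
  a_5 = 3·315 + 3·81 = 1188
  a_6 = 3·1188 + 3·315 = 4509
  a_7 = 3·4509 + 3·1188 = 17091
  a_8 = 3·17091 + 3·4509 = 64800
  a_9 = 3·64800 + 3·17091 = 245673
  a_10 = 3·245673 + 3·64800 = 931419

3,3 ; 931419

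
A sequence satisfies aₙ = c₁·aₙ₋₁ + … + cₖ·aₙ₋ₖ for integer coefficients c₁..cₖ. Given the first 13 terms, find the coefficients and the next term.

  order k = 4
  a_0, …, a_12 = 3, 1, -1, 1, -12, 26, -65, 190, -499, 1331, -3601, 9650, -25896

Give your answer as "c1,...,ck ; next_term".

-2,1,-3,-2 ; 69583

  a_4 = -2·1 + 1·-1 + -3·1 + -2·3 = -12
  a_5 = -2·-12 + 1·1 + -3·-1 + -2·1 = 26
  a_6 = -2·26 + 1·-12 + -3·1 + -2·-1 = -65
  a_7 = -2·-65 + 1·26 + -3·-12 + -2·1 = 190
  a_8 = -2·190 + 1·-65 + -3·26 + -2·-12 = -499
  a_9 = -2·-499 + 1·190 + -3·-65 + -2·26 = 1331
  a_10 = -2·1331 + 1·-499 + -3·190 + -2·-65 = -3601
  a_11 = -2·-3601 + 1·1331 + -3·-499 + -2·190 = 9650
  a_12 = -2·9650 + 1·-3601 + -3·1331 + -2·-499 = -25896
  a_13 = -2·-25896 + 1·9650 + -3·-3601 + -2·1331 = 69583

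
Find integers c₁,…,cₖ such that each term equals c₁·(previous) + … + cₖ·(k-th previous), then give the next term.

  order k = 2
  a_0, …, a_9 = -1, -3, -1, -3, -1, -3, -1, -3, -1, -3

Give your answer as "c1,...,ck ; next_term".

  a_2 = 0·-3 + 1·-1 = -1
  a_3 = 0·-1 + 1·-3 = -3
  a_4 = 0·-3 + 1·-1 = -1
  a_5 = 0·-1 + 1·-3 = -3
  a_6 = 0·-3 + 1·-1 = -1
  a_7 = 0·-1 + 1·-3 = -3
  a_8 = 0·-3 + 1·-1 = -1
  a_9 = 0·-1 + 1·-3 = -3
  a_10 = 0·-3 + 1·-1 = -1

0,1 ; -1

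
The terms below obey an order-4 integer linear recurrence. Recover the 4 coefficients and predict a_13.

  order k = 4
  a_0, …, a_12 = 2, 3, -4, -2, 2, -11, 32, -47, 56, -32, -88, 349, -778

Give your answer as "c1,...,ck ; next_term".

  a_4 = -2·-2 + -1·-4 + 0·3 + -3·2 = 2
  a_5 = -2·2 + -1·-2 + 0·-4 + -3·3 = -11
  a_6 = -2·-11 + -1·2 + 0·-2 + -3·-4 = 32
  a_7 = -2·32 + -1·-11 + 0·2 + -3·-2 = -47
  a_8 = -2·-47 + -1·32 + 0·-11 + -3·2 = 56
  a_9 = -2·56 + -1·-47 + 0·32 + -3·-11 = -32
  a_10 = -2·-32 + -1·56 + 0·-47 + -3·32 = -88
  a_11 = -2·-88 + -1·-32 + 0·56 + -3·-47 = 349
  a_12 = -2·349 + -1·-88 + 0·-32 + -3·56 = -778
  a_13 = -2·-778 + -1·349 + 0·-88 + -3·-32 = 1303

-2,-1,0,-3 ; 1303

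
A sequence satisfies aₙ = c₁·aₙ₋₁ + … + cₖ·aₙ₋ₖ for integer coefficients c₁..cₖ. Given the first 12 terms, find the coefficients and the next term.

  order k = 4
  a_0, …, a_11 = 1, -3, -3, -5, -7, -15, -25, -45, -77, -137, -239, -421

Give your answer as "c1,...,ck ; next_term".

1,1,0,1 ; -737

  a_4 = 1·-5 + 1·-3 + 0·-3 + 1·1 = -7
  a_5 = 1·-7 + 1·-5 + 0·-3 + 1·-3 = -15
  a_6 = 1·-15 + 1·-7 + 0·-5 + 1·-3 = -25
  a_7 = 1·-25 + 1·-15 + 0·-7 + 1·-5 = -45
  a_8 = 1·-45 + 1·-25 + 0·-15 + 1·-7 = -77
  a_9 = 1·-77 + 1·-45 + 0·-25 + 1·-15 = -137
  a_10 = 1·-137 + 1·-77 + 0·-45 + 1·-25 = -239
  a_11 = 1·-239 + 1·-137 + 0·-77 + 1·-45 = -421
  a_12 = 1·-421 + 1·-239 + 0·-137 + 1·-77 = -737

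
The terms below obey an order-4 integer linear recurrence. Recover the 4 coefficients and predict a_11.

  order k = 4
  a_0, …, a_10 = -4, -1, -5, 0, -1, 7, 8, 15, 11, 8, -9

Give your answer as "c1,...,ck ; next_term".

  a_4 = 0·0 + 2·-5 + -1·-1 + -2·-4 = -1
  a_5 = 0·-1 + 2·0 + -1·-5 + -2·-1 = 7
  a_6 = 0·7 + 2·-1 + -1·0 + -2·-5 = 8
  a_7 = 0·8 + 2·7 + -1·-1 + -2·0 = 15
  a_8 = 0·15 + 2·8 + -1·7 + -2·-1 = 11
  a_9 = 0·11 + 2·15 + -1·8 + -2·7 = 8
  a_10 = 0·8 + 2·11 + -1·15 + -2·8 = -9
  a_11 = 0·-9 + 2·8 + -1·11 + -2·15 = -25

0,2,-1,-2 ; -25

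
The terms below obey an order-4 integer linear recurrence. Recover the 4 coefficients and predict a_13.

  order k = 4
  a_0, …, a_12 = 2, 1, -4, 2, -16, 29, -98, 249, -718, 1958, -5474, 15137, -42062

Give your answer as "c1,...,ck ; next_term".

  a_4 = -2·2 + 3·-4 + 2·1 + -1·2 = -16
  a_5 = -2·-16 + 3·2 + 2·-4 + -1·1 = 29
  a_6 = -2·29 + 3·-16 + 2·2 + -1·-4 = -98
  a_7 = -2·-98 + 3·29 + 2·-16 + -1·2 = 249
  a_8 = -2·249 + 3·-98 + 2·29 + -1·-16 = -718
  a_9 = -2·-718 + 3·249 + 2·-98 + -1·29 = 1958
  a_10 = -2·1958 + 3·-718 + 2·249 + -1·-98 = -5474
  a_11 = -2·-5474 + 3·1958 + 2·-718 + -1·249 = 15137
  a_12 = -2·15137 + 3·-5474 + 2·1958 + -1·-718 = -42062
  a_13 = -2·-42062 + 3·15137 + 2·-5474 + -1·1958 = 116629

-2,3,2,-1 ; 116629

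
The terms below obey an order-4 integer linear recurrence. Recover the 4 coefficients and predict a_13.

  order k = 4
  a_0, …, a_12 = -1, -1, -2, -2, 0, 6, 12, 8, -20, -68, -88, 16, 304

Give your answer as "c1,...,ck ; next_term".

2,-2,-2,2 ; 616

  a_4 = 2·-2 + -2·-2 + -2·-1 + 2·-1 = 0
  a_5 = 2·0 + -2·-2 + -2·-2 + 2·-1 = 6
  a_6 = 2·6 + -2·0 + -2·-2 + 2·-2 = 12
  a_7 = 2·12 + -2·6 + -2·0 + 2·-2 = 8
  a_8 = 2·8 + -2·12 + -2·6 + 2·0 = -20
  a_9 = 2·-20 + -2·8 + -2·12 + 2·6 = -68
  a_10 = 2·-68 + -2·-20 + -2·8 + 2·12 = -88
  a_11 = 2·-88 + -2·-68 + -2·-20 + 2·8 = 16
  a_12 = 2·16 + -2·-88 + -2·-68 + 2·-20 = 304
  a_13 = 2·304 + -2·16 + -2·-88 + 2·-68 = 616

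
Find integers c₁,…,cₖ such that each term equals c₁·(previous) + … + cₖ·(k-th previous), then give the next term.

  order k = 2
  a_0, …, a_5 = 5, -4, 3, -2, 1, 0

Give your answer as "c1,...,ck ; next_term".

  a_2 = -2·-4 + -1·5 = 3
  a_3 = -2·3 + -1·-4 = -2
  a_4 = -2·-2 + -1·3 = 1
  a_5 = -2·1 + -1·-2 = 0
  a_6 = -2·0 + -1·1 = -1

-2,-1 ; -1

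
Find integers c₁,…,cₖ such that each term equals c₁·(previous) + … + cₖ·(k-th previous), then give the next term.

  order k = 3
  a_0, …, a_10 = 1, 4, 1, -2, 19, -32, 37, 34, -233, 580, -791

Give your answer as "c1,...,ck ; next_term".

-2,-1,4 ; 70

  a_3 = -2·1 + -1·4 + 4·1 = -2
  a_4 = -2·-2 + -1·1 + 4·4 = 19
  a_5 = -2·19 + -1·-2 + 4·1 = -32
  a_6 = -2·-32 + -1·19 + 4·-2 = 37
  a_7 = -2·37 + -1·-32 + 4·19 = 34
  a_8 = -2·34 + -1·37 + 4·-32 = -233
  a_9 = -2·-233 + -1·34 + 4·37 = 580
  a_10 = -2·580 + -1·-233 + 4·34 = -791
  a_11 = -2·-791 + -1·580 + 4·-233 = 70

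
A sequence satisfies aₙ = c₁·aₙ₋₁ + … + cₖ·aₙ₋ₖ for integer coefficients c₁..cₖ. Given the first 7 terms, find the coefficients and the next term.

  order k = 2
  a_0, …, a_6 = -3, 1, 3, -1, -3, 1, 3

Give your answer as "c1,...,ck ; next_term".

0,-1 ; -1

  a_2 = 0·1 + -1·-3 = 3
  a_3 = 0·3 + -1·1 = -1
  a_4 = 0·-1 + -1·3 = -3
  a_5 = 0·-3 + -1·-1 = 1
  a_6 = 0·1 + -1·-3 = 3
  a_7 = 0·3 + -1·1 = -1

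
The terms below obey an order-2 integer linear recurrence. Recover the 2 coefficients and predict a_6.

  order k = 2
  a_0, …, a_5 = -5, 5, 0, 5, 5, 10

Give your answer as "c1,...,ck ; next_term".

  a_2 = 1·5 + 1·-5 = 0
  a_3 = 1·0 + 1·5 = 5
  a_4 = 1·5 + 1·0 = 5
  a_5 = 1·5 + 1·5 = 10
  a_6 = 1·10 + 1·5 = 15

1,1 ; 15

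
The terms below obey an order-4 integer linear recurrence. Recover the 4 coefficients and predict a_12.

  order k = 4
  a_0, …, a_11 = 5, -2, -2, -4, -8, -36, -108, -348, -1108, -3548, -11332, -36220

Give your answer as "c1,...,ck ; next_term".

  a_4 = 2·-4 + 3·-2 + 2·-2 + 2·5 = -8
  a_5 = 2·-8 + 3·-4 + 2·-2 + 2·-2 = -36
  a_6 = 2·-36 + 3·-8 + 2·-4 + 2·-2 = -108
  a_7 = 2·-108 + 3·-36 + 2·-8 + 2·-4 = -348
  a_8 = 2·-348 + 3·-108 + 2·-36 + 2·-8 = -1108
  a_9 = 2·-1108 + 3·-348 + 2·-108 + 2·-36 = -3548
  a_10 = 2·-3548 + 3·-1108 + 2·-348 + 2·-108 = -11332
  a_11 = 2·-11332 + 3·-3548 + 2·-1108 + 2·-348 = -36220
  a_12 = 2·-36220 + 3·-11332 + 2·-3548 + 2·-1108 = -115748

2,3,2,2 ; -115748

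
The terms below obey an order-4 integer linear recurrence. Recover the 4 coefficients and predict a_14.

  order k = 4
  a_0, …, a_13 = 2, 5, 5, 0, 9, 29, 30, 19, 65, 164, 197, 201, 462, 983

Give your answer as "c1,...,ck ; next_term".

  a_4 = 1·0 + -1·5 + 2·5 + 2·2 = 9
  a_5 = 1·9 + -1·0 + 2·5 + 2·5 = 29
  a_6 = 1·29 + -1·9 + 2·0 + 2·5 = 30
  a_7 = 1·30 + -1·29 + 2·9 + 2·0 = 19
  a_8 = 1·19 + -1·30 + 2·29 + 2·9 = 65
  a_9 = 1·65 + -1·19 + 2·30 + 2·29 = 164
  a_10 = 1·164 + -1·65 + 2·19 + 2·30 = 197
  a_11 = 1·197 + -1·164 + 2·65 + 2·19 = 201
  a_12 = 1·201 + -1·197 + 2·164 + 2·65 = 462
  a_13 = 1·462 + -1·201 + 2·197 + 2·164 = 983
  a_14 = 1·983 + -1·462 + 2·201 + 2·197 = 1317

1,-1,2,2 ; 1317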